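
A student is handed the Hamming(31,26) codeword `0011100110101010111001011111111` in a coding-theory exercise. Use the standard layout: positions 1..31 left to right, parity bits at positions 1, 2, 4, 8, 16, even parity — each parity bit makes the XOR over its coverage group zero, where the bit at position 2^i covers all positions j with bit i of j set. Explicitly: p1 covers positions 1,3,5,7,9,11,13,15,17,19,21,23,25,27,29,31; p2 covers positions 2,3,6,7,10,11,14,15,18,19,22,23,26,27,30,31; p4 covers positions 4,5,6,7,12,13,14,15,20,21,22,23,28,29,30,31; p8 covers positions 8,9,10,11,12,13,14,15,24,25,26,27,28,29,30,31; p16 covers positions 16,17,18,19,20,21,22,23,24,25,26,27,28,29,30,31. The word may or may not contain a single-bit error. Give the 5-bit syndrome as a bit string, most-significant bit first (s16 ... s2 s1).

01100

s1: b1⊕b3⊕b5⊕b7⊕b9⊕b11⊕b13⊕b15⊕b17⊕b19⊕b21⊕b23⊕b25⊕b27⊕b29⊕b31 = 0⊕1⊕1⊕0⊕1⊕1⊕1⊕1⊕1⊕1⊕0⊕0⊕1⊕1⊕1⊕1 = 0
s2: b2⊕b3⊕b6⊕b7⊕b10⊕b11⊕b14⊕b15⊕b18⊕b19⊕b22⊕b23⊕b26⊕b27⊕b30⊕b31 = 0⊕1⊕0⊕0⊕0⊕1⊕0⊕1⊕1⊕1⊕1⊕0⊕1⊕1⊕1⊕1 = 0
s4: b4⊕b5⊕b6⊕b7⊕b12⊕b13⊕b14⊕b15⊕b20⊕b21⊕b22⊕b23⊕b28⊕b29⊕b30⊕b31 = 1⊕1⊕0⊕0⊕0⊕1⊕0⊕1⊕0⊕0⊕1⊕0⊕1⊕1⊕1⊕1 = 1
s8: b8⊕b9⊕b10⊕b11⊕b12⊕b13⊕b14⊕b15⊕b24⊕b25⊕b26⊕b27⊕b28⊕b29⊕b30⊕b31 = 1⊕1⊕0⊕1⊕0⊕1⊕0⊕1⊕1⊕1⊕1⊕1⊕1⊕1⊕1⊕1 = 1
s16: b16⊕b17⊕b18⊕b19⊕b20⊕b21⊕b22⊕b23⊕b24⊕b25⊕b26⊕b27⊕b28⊕b29⊕b30⊕b31 = 0⊕1⊕1⊕1⊕0⊕0⊕1⊕0⊕1⊕1⊕1⊕1⊕1⊕1⊕1⊕1 = 0
Syndrome (s16...s1) = 01100 → position 12.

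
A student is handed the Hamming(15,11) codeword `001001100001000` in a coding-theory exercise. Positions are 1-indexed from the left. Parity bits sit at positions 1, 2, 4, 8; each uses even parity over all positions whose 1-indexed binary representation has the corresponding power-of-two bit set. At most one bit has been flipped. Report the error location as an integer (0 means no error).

s1: b1⊕b3⊕b5⊕b7⊕b9⊕b11⊕b13⊕b15 = 0⊕1⊕0⊕1⊕0⊕0⊕0⊕0 = 0
s2: b2⊕b3⊕b6⊕b7⊕b10⊕b11⊕b14⊕b15 = 0⊕1⊕1⊕1⊕0⊕0⊕0⊕0 = 1
s4: b4⊕b5⊕b6⊕b7⊕b12⊕b13⊕b14⊕b15 = 0⊕0⊕1⊕1⊕1⊕0⊕0⊕0 = 1
s8: b8⊕b9⊕b10⊕b11⊕b12⊕b13⊕b14⊕b15 = 0⊕0⊕0⊕0⊕1⊕0⊕0⊕0 = 1
Syndrome (s8...s1) = 1110 → position 14.

14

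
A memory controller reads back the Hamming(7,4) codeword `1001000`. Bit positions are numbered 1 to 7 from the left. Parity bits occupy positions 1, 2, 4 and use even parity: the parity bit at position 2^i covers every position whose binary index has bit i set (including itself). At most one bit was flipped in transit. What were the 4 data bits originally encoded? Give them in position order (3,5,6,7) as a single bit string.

s1: b1⊕b3⊕b5⊕b7 = 1⊕0⊕0⊕0 = 1
s2: b2⊕b3⊕b6⊕b7 = 0⊕0⊕0⊕0 = 0
s4: b4⊕b5⊕b6⊕b7 = 1⊕0⊕0⊕0 = 1
Syndrome (s4...s1) = 101 → position 5.
Flip bit 5: corrected codeword = 1001100
Data bits at positions 3,5,6,7: 0100

0100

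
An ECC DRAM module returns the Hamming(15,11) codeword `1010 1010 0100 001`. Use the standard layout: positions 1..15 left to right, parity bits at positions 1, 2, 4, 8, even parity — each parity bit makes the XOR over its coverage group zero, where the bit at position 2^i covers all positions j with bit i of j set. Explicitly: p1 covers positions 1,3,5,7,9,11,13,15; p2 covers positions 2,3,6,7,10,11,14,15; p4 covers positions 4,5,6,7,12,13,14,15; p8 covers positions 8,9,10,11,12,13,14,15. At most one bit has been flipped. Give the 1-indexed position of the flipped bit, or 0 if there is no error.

s1: b1⊕b3⊕b5⊕b7⊕b9⊕b11⊕b13⊕b15 = 1⊕1⊕1⊕1⊕0⊕0⊕0⊕1 = 1
s2: b2⊕b3⊕b6⊕b7⊕b10⊕b11⊕b14⊕b15 = 0⊕1⊕0⊕1⊕1⊕0⊕0⊕1 = 0
s4: b4⊕b5⊕b6⊕b7⊕b12⊕b13⊕b14⊕b15 = 0⊕1⊕0⊕1⊕0⊕0⊕0⊕1 = 1
s8: b8⊕b9⊕b10⊕b11⊕b12⊕b13⊕b14⊕b15 = 0⊕0⊕1⊕0⊕0⊕0⊕0⊕1 = 0
Syndrome (s8...s1) = 0101 → position 5.

5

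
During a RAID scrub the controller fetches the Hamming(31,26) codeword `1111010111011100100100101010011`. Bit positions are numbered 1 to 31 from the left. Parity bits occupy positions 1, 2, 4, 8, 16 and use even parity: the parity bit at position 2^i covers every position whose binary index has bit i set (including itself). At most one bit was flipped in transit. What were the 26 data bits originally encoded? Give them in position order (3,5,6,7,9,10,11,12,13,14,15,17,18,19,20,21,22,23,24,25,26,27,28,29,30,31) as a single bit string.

10101101110100100001010011

s1: b1⊕b3⊕b5⊕b7⊕b9⊕b11⊕b13⊕b15⊕b17⊕b19⊕b21⊕b23⊕b25⊕b27⊕b29⊕b31 = 1⊕1⊕0⊕0⊕1⊕0⊕1⊕0⊕1⊕0⊕0⊕1⊕1⊕1⊕0⊕1 = 1
s2: b2⊕b3⊕b6⊕b7⊕b10⊕b11⊕b14⊕b15⊕b18⊕b19⊕b22⊕b23⊕b26⊕b27⊕b30⊕b31 = 1⊕1⊕1⊕0⊕1⊕0⊕1⊕0⊕0⊕0⊕0⊕1⊕0⊕1⊕1⊕1 = 1
s4: b4⊕b5⊕b6⊕b7⊕b12⊕b13⊕b14⊕b15⊕b20⊕b21⊕b22⊕b23⊕b28⊕b29⊕b30⊕b31 = 1⊕0⊕1⊕0⊕1⊕1⊕1⊕0⊕1⊕0⊕0⊕1⊕0⊕0⊕1⊕1 = 1
s8: b8⊕b9⊕b10⊕b11⊕b12⊕b13⊕b14⊕b15⊕b24⊕b25⊕b26⊕b27⊕b28⊕b29⊕b30⊕b31 = 1⊕1⊕1⊕0⊕1⊕1⊕1⊕0⊕0⊕1⊕0⊕1⊕0⊕0⊕1⊕1 = 0
s16: b16⊕b17⊕b18⊕b19⊕b20⊕b21⊕b22⊕b23⊕b24⊕b25⊕b26⊕b27⊕b28⊕b29⊕b30⊕b31 = 0⊕1⊕0⊕0⊕1⊕0⊕0⊕1⊕0⊕1⊕0⊕1⊕0⊕0⊕1⊕1 = 1
Syndrome (s16...s1) = 10111 → position 23.
Flip bit 23: corrected codeword = 1111010111011100100100001010011
Data bits at positions 3,5,6,7,9,10,11,12,13,14,15,17,18,19,20,21,22,23,24,25,26,27,28,29,30,31: 10101101110100100001010011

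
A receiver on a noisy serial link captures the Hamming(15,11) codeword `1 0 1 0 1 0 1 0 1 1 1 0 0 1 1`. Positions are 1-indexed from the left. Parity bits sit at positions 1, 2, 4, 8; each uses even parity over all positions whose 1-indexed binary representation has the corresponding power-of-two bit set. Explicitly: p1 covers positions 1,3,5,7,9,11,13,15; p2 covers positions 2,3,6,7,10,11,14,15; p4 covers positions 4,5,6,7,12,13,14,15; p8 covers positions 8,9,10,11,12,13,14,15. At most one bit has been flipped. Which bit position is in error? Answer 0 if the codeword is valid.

s1: b1⊕b3⊕b5⊕b7⊕b9⊕b11⊕b13⊕b15 = 1⊕1⊕1⊕1⊕1⊕1⊕0⊕1 = 1
s2: b2⊕b3⊕b6⊕b7⊕b10⊕b11⊕b14⊕b15 = 0⊕1⊕0⊕1⊕1⊕1⊕1⊕1 = 0
s4: b4⊕b5⊕b6⊕b7⊕b12⊕b13⊕b14⊕b15 = 0⊕1⊕0⊕1⊕0⊕0⊕1⊕1 = 0
s8: b8⊕b9⊕b10⊕b11⊕b12⊕b13⊕b14⊕b15 = 0⊕1⊕1⊕1⊕0⊕0⊕1⊕1 = 1
Syndrome (s8...s1) = 1001 → position 9.

9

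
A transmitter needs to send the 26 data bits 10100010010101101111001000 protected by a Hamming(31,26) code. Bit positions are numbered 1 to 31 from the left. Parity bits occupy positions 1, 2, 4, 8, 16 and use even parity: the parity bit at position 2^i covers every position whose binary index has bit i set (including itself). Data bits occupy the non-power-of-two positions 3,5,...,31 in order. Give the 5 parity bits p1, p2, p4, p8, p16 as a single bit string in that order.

Place data bits at non-power-of-two positions: b3=1, b5=0, b6=1, b7=0, b9=0, b10=0, b11=1, b12=0, b13=0, b14=1, b15=0, b17=1, b18=0, b19=1, b20=1, b21=0, b22=1, b23=1, b24=1, b25=1, b26=0, b27=0, b28=1, b29=0, b30=0, b31=0.
p1 = XOR of data positions {3,5,7,9,11,13,15,17,19,21,23,25,27,29,31} = 1⊕0⊕0⊕0⊕1⊕0⊕0⊕1⊕1⊕0⊕1⊕1⊕0⊕0⊕0 = 0
p2 = XOR of data positions {3,6,7,10,11,14,15,18,19,22,23,26,27,30,31} = 1⊕1⊕0⊕0⊕1⊕1⊕0⊕0⊕1⊕1⊕1⊕0⊕0⊕0⊕0 = 1
p4 = XOR of data positions {5,6,7,12,13,14,15,20,21,22,23,28,29,30,31} = 0⊕1⊕0⊕0⊕0⊕1⊕0⊕1⊕0⊕1⊕1⊕1⊕0⊕0⊕0 = 0
p8 = XOR of data positions {9,10,11,12,13,14,15,24,25,26,27,28,29,30,31} = 0⊕0⊕1⊕0⊕0⊕1⊕0⊕1⊕1⊕0⊕0⊕1⊕0⊕0⊕0 = 1
p16 = XOR of data positions {17,18,19,20,21,22,23,24,25,26,27,28,29,30,31} = 1⊕0⊕1⊕1⊕0⊕1⊕1⊕1⊕1⊕0⊕0⊕1⊕0⊕0⊕0 = 0
Parity bits p1,p2,p4,p8,p16 = 01010

01010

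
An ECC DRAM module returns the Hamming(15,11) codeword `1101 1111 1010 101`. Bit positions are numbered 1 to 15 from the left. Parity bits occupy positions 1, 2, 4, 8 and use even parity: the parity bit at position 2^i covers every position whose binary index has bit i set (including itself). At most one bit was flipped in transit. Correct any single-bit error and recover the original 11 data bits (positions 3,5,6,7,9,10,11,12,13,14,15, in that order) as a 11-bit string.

s1: b1⊕b3⊕b5⊕b7⊕b9⊕b11⊕b13⊕b15 = 1⊕0⊕1⊕1⊕1⊕1⊕1⊕1 = 1
s2: b2⊕b3⊕b6⊕b7⊕b10⊕b11⊕b14⊕b15 = 1⊕0⊕1⊕1⊕0⊕1⊕0⊕1 = 1
s4: b4⊕b5⊕b6⊕b7⊕b12⊕b13⊕b14⊕b15 = 1⊕1⊕1⊕1⊕0⊕1⊕0⊕1 = 0
s8: b8⊕b9⊕b10⊕b11⊕b12⊕b13⊕b14⊕b15 = 1⊕1⊕0⊕1⊕0⊕1⊕0⊕1 = 1
Syndrome (s8...s1) = 1011 → position 11.
Flip bit 11: corrected codeword = 110111111000101
Data bits at positions 3,5,6,7,9,10,11,12,13,14,15: 01111000101

01111000101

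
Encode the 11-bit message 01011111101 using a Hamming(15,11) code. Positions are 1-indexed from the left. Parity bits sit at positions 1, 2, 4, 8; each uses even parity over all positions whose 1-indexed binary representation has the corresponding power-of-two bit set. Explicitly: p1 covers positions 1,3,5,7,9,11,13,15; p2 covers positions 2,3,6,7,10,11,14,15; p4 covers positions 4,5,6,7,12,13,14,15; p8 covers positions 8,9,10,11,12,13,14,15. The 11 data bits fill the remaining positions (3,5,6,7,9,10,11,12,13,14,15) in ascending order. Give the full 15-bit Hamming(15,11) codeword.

Place data bits at non-power-of-two positions: b3=0, b5=1, b6=0, b7=1, b9=1, b10=1, b11=1, b12=1, b13=1, b14=0, b15=1.
p1 = XOR of data positions {3,5,7,9,11,13,15} = 0⊕1⊕1⊕1⊕1⊕1⊕1 = 0
p2 = XOR of data positions {3,6,7,10,11,14,15} = 0⊕0⊕1⊕1⊕1⊕0⊕1 = 0
p4 = XOR of data positions {5,6,7,12,13,14,15} = 1⊕0⊕1⊕1⊕1⊕0⊕1 = 1
p8 = XOR of data positions {9,10,11,12,13,14,15} = 1⊕1⊕1⊕1⊕1⊕0⊕1 = 0
Codeword b1..b15 = 000110101111101

000110101111101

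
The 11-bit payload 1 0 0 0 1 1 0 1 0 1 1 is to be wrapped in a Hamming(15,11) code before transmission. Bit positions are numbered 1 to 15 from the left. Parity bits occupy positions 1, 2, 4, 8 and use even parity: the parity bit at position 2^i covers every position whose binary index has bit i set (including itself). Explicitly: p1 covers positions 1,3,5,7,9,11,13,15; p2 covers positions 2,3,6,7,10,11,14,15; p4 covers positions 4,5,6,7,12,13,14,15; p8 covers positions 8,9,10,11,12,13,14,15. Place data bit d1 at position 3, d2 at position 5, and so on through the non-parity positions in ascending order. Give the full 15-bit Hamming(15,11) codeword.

101100011101011

Place data bits at non-power-of-two positions: b3=1, b5=0, b6=0, b7=0, b9=1, b10=1, b11=0, b12=1, b13=0, b14=1, b15=1.
p1 = XOR of data positions {3,5,7,9,11,13,15} = 1⊕0⊕0⊕1⊕0⊕0⊕1 = 1
p2 = XOR of data positions {3,6,7,10,11,14,15} = 1⊕0⊕0⊕1⊕0⊕1⊕1 = 0
p4 = XOR of data positions {5,6,7,12,13,14,15} = 0⊕0⊕0⊕1⊕0⊕1⊕1 = 1
p8 = XOR of data positions {9,10,11,12,13,14,15} = 1⊕1⊕0⊕1⊕0⊕1⊕1 = 1
Codeword b1..b15 = 101100011101011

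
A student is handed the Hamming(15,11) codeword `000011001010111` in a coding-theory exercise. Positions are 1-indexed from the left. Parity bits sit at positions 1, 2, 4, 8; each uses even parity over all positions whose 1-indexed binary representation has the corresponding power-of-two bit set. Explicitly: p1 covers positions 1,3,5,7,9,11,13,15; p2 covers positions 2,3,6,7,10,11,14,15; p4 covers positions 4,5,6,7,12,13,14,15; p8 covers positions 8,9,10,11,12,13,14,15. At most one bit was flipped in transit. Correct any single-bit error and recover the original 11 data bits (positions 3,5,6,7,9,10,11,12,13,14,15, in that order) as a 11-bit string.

s1: b1⊕b3⊕b5⊕b7⊕b9⊕b11⊕b13⊕b15 = 0⊕0⊕1⊕0⊕1⊕1⊕1⊕1 = 1
s2: b2⊕b3⊕b6⊕b7⊕b10⊕b11⊕b14⊕b15 = 0⊕0⊕1⊕0⊕0⊕1⊕1⊕1 = 0
s4: b4⊕b5⊕b6⊕b7⊕b12⊕b13⊕b14⊕b15 = 0⊕1⊕1⊕0⊕0⊕1⊕1⊕1 = 1
s8: b8⊕b9⊕b10⊕b11⊕b12⊕b13⊕b14⊕b15 = 0⊕1⊕0⊕1⊕0⊕1⊕1⊕1 = 1
Syndrome (s8...s1) = 1101 → position 13.
Flip bit 13: corrected codeword = 000011001010011
Data bits at positions 3,5,6,7,9,10,11,12,13,14,15: 01101010011

01101010011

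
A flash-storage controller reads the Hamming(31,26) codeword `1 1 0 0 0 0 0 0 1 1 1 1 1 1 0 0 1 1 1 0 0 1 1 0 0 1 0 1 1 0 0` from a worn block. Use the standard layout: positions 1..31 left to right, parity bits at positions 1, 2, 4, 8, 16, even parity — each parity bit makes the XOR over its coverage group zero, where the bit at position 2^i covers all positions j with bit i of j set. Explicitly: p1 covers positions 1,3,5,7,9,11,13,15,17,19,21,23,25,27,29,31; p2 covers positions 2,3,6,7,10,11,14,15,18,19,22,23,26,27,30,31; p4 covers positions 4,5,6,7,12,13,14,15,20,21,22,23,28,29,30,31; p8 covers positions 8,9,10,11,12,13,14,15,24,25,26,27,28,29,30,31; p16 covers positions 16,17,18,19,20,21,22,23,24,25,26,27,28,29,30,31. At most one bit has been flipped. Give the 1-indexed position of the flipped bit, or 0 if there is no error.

14

s1: b1⊕b3⊕b5⊕b7⊕b9⊕b11⊕b13⊕b15⊕b17⊕b19⊕b21⊕b23⊕b25⊕b27⊕b29⊕b31 = 1⊕0⊕0⊕0⊕1⊕1⊕1⊕0⊕1⊕1⊕0⊕1⊕0⊕0⊕1⊕0 = 0
s2: b2⊕b3⊕b6⊕b7⊕b10⊕b11⊕b14⊕b15⊕b18⊕b19⊕b22⊕b23⊕b26⊕b27⊕b30⊕b31 = 1⊕0⊕0⊕0⊕1⊕1⊕1⊕0⊕1⊕1⊕1⊕1⊕1⊕0⊕0⊕0 = 1
s4: b4⊕b5⊕b6⊕b7⊕b12⊕b13⊕b14⊕b15⊕b20⊕b21⊕b22⊕b23⊕b28⊕b29⊕b30⊕b31 = 0⊕0⊕0⊕0⊕1⊕1⊕1⊕0⊕0⊕0⊕1⊕1⊕1⊕1⊕0⊕0 = 1
s8: b8⊕b9⊕b10⊕b11⊕b12⊕b13⊕b14⊕b15⊕b24⊕b25⊕b26⊕b27⊕b28⊕b29⊕b30⊕b31 = 0⊕1⊕1⊕1⊕1⊕1⊕1⊕0⊕0⊕0⊕1⊕0⊕1⊕1⊕0⊕0 = 1
s16: b16⊕b17⊕b18⊕b19⊕b20⊕b21⊕b22⊕b23⊕b24⊕b25⊕b26⊕b27⊕b28⊕b29⊕b30⊕b31 = 0⊕1⊕1⊕1⊕0⊕0⊕1⊕1⊕0⊕0⊕1⊕0⊕1⊕1⊕0⊕0 = 0
Syndrome (s16...s1) = 01110 → position 14.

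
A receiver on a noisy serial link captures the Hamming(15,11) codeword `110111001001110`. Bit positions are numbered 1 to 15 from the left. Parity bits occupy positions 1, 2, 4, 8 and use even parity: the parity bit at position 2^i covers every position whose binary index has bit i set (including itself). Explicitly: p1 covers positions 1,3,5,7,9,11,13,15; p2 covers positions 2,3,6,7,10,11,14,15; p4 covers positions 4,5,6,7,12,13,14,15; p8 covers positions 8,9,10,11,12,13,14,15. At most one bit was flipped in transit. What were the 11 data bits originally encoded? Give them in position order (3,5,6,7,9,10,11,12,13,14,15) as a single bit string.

s1: b1⊕b3⊕b5⊕b7⊕b9⊕b11⊕b13⊕b15 = 1⊕0⊕1⊕0⊕1⊕0⊕1⊕0 = 0
s2: b2⊕b3⊕b6⊕b7⊕b10⊕b11⊕b14⊕b15 = 1⊕0⊕1⊕0⊕0⊕0⊕1⊕0 = 1
s4: b4⊕b5⊕b6⊕b7⊕b12⊕b13⊕b14⊕b15 = 1⊕1⊕1⊕0⊕1⊕1⊕1⊕0 = 0
s8: b8⊕b9⊕b10⊕b11⊕b12⊕b13⊕b14⊕b15 = 0⊕1⊕0⊕0⊕1⊕1⊕1⊕0 = 0
Syndrome (s8...s1) = 0010 → position 2.
Flip bit 2: corrected codeword = 100111001001110
Data bits at positions 3,5,6,7,9,10,11,12,13,14,15: 01101001110

01101001110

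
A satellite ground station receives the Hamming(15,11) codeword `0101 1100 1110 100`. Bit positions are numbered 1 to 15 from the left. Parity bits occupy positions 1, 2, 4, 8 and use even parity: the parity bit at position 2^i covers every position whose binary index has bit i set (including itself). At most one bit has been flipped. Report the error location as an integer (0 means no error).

0

s1: b1⊕b3⊕b5⊕b7⊕b9⊕b11⊕b13⊕b15 = 0⊕0⊕1⊕0⊕1⊕1⊕1⊕0 = 0
s2: b2⊕b3⊕b6⊕b7⊕b10⊕b11⊕b14⊕b15 = 1⊕0⊕1⊕0⊕1⊕1⊕0⊕0 = 0
s4: b4⊕b5⊕b6⊕b7⊕b12⊕b13⊕b14⊕b15 = 1⊕1⊕1⊕0⊕0⊕1⊕0⊕0 = 0
s8: b8⊕b9⊕b10⊕b11⊕b12⊕b13⊕b14⊕b15 = 0⊕1⊕1⊕1⊕0⊕1⊕0⊕0 = 0
Syndrome (s8...s1) = 0000 → position 0 (no error).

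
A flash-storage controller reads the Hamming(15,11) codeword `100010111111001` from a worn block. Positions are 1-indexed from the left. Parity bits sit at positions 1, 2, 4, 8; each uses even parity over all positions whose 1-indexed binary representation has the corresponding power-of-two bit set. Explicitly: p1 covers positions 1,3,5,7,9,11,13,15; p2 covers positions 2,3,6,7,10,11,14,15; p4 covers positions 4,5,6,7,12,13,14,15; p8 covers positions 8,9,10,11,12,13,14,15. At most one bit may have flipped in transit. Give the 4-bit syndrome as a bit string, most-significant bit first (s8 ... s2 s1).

s1: b1⊕b3⊕b5⊕b7⊕b9⊕b11⊕b13⊕b15 = 1⊕0⊕1⊕1⊕1⊕1⊕0⊕1 = 0
s2: b2⊕b3⊕b6⊕b7⊕b10⊕b11⊕b14⊕b15 = 0⊕0⊕0⊕1⊕1⊕1⊕0⊕1 = 0
s4: b4⊕b5⊕b6⊕b7⊕b12⊕b13⊕b14⊕b15 = 0⊕1⊕0⊕1⊕1⊕0⊕0⊕1 = 0
s8: b8⊕b9⊕b10⊕b11⊕b12⊕b13⊕b14⊕b15 = 1⊕1⊕1⊕1⊕1⊕0⊕0⊕1 = 0
Syndrome (s8...s1) = 0000 → position 0 (no error).

0000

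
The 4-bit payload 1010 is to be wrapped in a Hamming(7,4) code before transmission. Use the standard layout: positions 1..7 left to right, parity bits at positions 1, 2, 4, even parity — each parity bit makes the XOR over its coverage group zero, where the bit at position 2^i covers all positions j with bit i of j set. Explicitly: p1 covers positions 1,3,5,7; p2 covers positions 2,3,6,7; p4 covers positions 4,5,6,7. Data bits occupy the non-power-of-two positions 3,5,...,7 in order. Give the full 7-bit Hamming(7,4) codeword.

Place data bits at non-power-of-two positions: b3=1, b5=0, b6=1, b7=0.
p1 = XOR of data positions {3,5,7} = 1⊕0⊕0 = 1
p2 = XOR of data positions {3,6,7} = 1⊕1⊕0 = 0
p4 = XOR of data positions {5,6,7} = 0⊕1⊕0 = 1
Codeword b1..b7 = 1011010

1011010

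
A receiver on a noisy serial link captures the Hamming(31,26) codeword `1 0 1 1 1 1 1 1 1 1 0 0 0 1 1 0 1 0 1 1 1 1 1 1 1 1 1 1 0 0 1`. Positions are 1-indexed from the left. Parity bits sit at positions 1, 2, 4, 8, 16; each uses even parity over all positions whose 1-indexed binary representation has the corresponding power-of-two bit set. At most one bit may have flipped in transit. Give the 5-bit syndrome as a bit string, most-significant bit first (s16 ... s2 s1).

01001

s1: b1⊕b3⊕b5⊕b7⊕b9⊕b11⊕b13⊕b15⊕b17⊕b19⊕b21⊕b23⊕b25⊕b27⊕b29⊕b31 = 1⊕1⊕1⊕1⊕1⊕0⊕0⊕1⊕1⊕1⊕1⊕1⊕1⊕1⊕0⊕1 = 1
s2: b2⊕b3⊕b6⊕b7⊕b10⊕b11⊕b14⊕b15⊕b18⊕b19⊕b22⊕b23⊕b26⊕b27⊕b30⊕b31 = 0⊕1⊕1⊕1⊕1⊕0⊕1⊕1⊕0⊕1⊕1⊕1⊕1⊕1⊕0⊕1 = 0
s4: b4⊕b5⊕b6⊕b7⊕b12⊕b13⊕b14⊕b15⊕b20⊕b21⊕b22⊕b23⊕b28⊕b29⊕b30⊕b31 = 1⊕1⊕1⊕1⊕0⊕0⊕1⊕1⊕1⊕1⊕1⊕1⊕1⊕0⊕0⊕1 = 0
s8: b8⊕b9⊕b10⊕b11⊕b12⊕b13⊕b14⊕b15⊕b24⊕b25⊕b26⊕b27⊕b28⊕b29⊕b30⊕b31 = 1⊕1⊕1⊕0⊕0⊕0⊕1⊕1⊕1⊕1⊕1⊕1⊕1⊕0⊕0⊕1 = 1
s16: b16⊕b17⊕b18⊕b19⊕b20⊕b21⊕b22⊕b23⊕b24⊕b25⊕b26⊕b27⊕b28⊕b29⊕b30⊕b31 = 0⊕1⊕0⊕1⊕1⊕1⊕1⊕1⊕1⊕1⊕1⊕1⊕1⊕0⊕0⊕1 = 0
Syndrome (s16...s1) = 01001 → position 9.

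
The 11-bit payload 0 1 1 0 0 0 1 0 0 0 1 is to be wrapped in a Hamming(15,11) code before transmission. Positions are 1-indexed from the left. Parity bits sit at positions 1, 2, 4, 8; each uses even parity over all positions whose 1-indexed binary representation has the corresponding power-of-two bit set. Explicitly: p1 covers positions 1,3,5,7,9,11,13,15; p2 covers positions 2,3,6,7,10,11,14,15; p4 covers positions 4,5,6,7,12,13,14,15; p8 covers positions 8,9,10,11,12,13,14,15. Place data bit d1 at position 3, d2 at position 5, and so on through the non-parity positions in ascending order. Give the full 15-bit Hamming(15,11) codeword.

Place data bits at non-power-of-two positions: b3=0, b5=1, b6=1, b7=0, b9=0, b10=0, b11=1, b12=0, b13=0, b14=0, b15=1.
p1 = XOR of data positions {3,5,7,9,11,13,15} = 0⊕1⊕0⊕0⊕1⊕0⊕1 = 1
p2 = XOR of data positions {3,6,7,10,11,14,15} = 0⊕1⊕0⊕0⊕1⊕0⊕1 = 1
p4 = XOR of data positions {5,6,7,12,13,14,15} = 1⊕1⊕0⊕0⊕0⊕0⊕1 = 1
p8 = XOR of data positions {9,10,11,12,13,14,15} = 0⊕0⊕1⊕0⊕0⊕0⊕1 = 0
Codeword b1..b15 = 110111000010001

110111000010001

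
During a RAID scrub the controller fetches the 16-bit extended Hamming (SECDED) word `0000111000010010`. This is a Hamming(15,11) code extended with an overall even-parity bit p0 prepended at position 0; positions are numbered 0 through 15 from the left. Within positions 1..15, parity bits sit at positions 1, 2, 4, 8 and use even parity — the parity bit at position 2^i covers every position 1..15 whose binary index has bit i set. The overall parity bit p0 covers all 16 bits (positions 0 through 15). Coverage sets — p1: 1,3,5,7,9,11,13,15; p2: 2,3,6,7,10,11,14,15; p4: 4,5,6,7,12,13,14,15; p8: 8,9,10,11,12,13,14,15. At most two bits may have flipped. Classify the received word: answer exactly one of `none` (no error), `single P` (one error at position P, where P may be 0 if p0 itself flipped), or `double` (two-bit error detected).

single 2

s1: b1⊕b3⊕b5⊕b7⊕b9⊕b11⊕b13⊕b15 = 0⊕0⊕1⊕0⊕0⊕1⊕0⊕0 = 0
s2: b2⊕b3⊕b6⊕b7⊕b10⊕b11⊕b14⊕b15 = 0⊕0⊕1⊕0⊕0⊕1⊕1⊕0 = 1
s4: b4⊕b5⊕b6⊕b7⊕b12⊕b13⊕b14⊕b15 = 1⊕1⊕1⊕0⊕0⊕0⊕1⊕0 = 0
s8: b8⊕b9⊕b10⊕b11⊕b12⊕b13⊕b14⊕b15 = 0⊕0⊕0⊕1⊕0⊕0⊕1⊕0 = 0
Syndrome (s8...s1) = 0010 → position 2.
Overall parity (XOR of all 16 bits, including p0): 0⊕0⊕0⊕0⊕1⊕1⊕1⊕0⊕0⊕0⊕0⊕1⊕0⊕0⊕1⊕0 = 1
Overall=1, syndrome position=2 → single-bit error at position 2.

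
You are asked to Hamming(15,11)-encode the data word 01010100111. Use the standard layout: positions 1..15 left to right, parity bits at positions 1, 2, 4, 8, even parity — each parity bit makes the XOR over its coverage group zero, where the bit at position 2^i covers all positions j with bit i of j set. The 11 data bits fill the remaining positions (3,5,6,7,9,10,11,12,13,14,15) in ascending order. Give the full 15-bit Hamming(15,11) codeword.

000110100100111

Place data bits at non-power-of-two positions: b3=0, b5=1, b6=0, b7=1, b9=0, b10=1, b11=0, b12=0, b13=1, b14=1, b15=1.
p1 = XOR of data positions {3,5,7,9,11,13,15} = 0⊕1⊕1⊕0⊕0⊕1⊕1 = 0
p2 = XOR of data positions {3,6,7,10,11,14,15} = 0⊕0⊕1⊕1⊕0⊕1⊕1 = 0
p4 = XOR of data positions {5,6,7,12,13,14,15} = 1⊕0⊕1⊕0⊕1⊕1⊕1 = 1
p8 = XOR of data positions {9,10,11,12,13,14,15} = 0⊕1⊕0⊕0⊕1⊕1⊕1 = 0
Codeword b1..b15 = 000110100100111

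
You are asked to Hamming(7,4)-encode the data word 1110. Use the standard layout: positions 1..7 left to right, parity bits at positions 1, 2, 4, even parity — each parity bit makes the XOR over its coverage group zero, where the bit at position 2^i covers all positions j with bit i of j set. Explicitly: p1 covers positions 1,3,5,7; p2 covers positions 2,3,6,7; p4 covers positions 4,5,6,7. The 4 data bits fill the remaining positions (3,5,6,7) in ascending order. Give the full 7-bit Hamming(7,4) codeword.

Place data bits at non-power-of-two positions: b3=1, b5=1, b6=1, b7=0.
p1 = XOR of data positions {3,5,7} = 1⊕1⊕0 = 0
p2 = XOR of data positions {3,6,7} = 1⊕1⊕0 = 0
p4 = XOR of data positions {5,6,7} = 1⊕1⊕0 = 0
Codeword b1..b7 = 0010110

0010110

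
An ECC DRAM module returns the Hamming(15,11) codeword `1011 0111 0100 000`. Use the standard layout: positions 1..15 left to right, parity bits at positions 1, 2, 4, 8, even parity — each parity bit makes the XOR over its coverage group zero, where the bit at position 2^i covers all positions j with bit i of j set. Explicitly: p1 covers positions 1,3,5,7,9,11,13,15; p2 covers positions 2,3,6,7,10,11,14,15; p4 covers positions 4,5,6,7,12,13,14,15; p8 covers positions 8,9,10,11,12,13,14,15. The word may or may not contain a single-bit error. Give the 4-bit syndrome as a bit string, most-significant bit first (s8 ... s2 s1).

s1: b1⊕b3⊕b5⊕b7⊕b9⊕b11⊕b13⊕b15 = 1⊕1⊕0⊕1⊕0⊕0⊕0⊕0 = 1
s2: b2⊕b3⊕b6⊕b7⊕b10⊕b11⊕b14⊕b15 = 0⊕1⊕1⊕1⊕1⊕0⊕0⊕0 = 0
s4: b4⊕b5⊕b6⊕b7⊕b12⊕b13⊕b14⊕b15 = 1⊕0⊕1⊕1⊕0⊕0⊕0⊕0 = 1
s8: b8⊕b9⊕b10⊕b11⊕b12⊕b13⊕b14⊕b15 = 1⊕0⊕1⊕0⊕0⊕0⊕0⊕0 = 0
Syndrome (s8...s1) = 0101 → position 5.

0101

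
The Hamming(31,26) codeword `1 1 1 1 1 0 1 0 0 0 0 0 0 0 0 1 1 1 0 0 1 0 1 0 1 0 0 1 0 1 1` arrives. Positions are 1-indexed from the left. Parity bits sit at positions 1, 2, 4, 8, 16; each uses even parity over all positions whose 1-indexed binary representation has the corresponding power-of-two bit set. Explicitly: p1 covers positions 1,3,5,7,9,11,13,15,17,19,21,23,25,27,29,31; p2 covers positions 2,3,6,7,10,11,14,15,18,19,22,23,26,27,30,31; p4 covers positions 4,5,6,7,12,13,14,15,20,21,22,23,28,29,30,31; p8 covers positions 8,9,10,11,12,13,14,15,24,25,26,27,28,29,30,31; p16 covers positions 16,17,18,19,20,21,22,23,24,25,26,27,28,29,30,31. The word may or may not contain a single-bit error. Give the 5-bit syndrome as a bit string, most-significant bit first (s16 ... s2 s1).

s1: b1⊕b3⊕b5⊕b7⊕b9⊕b11⊕b13⊕b15⊕b17⊕b19⊕b21⊕b23⊕b25⊕b27⊕b29⊕b31 = 1⊕1⊕1⊕1⊕0⊕0⊕0⊕0⊕1⊕0⊕1⊕1⊕1⊕0⊕0⊕1 = 1
s2: b2⊕b3⊕b6⊕b7⊕b10⊕b11⊕b14⊕b15⊕b18⊕b19⊕b22⊕b23⊕b26⊕b27⊕b30⊕b31 = 1⊕1⊕0⊕1⊕0⊕0⊕0⊕0⊕1⊕0⊕0⊕1⊕0⊕0⊕1⊕1 = 1
s4: b4⊕b5⊕b6⊕b7⊕b12⊕b13⊕b14⊕b15⊕b20⊕b21⊕b22⊕b23⊕b28⊕b29⊕b30⊕b31 = 1⊕1⊕0⊕1⊕0⊕0⊕0⊕0⊕0⊕1⊕0⊕1⊕1⊕0⊕1⊕1 = 0
s8: b8⊕b9⊕b10⊕b11⊕b12⊕b13⊕b14⊕b15⊕b24⊕b25⊕b26⊕b27⊕b28⊕b29⊕b30⊕b31 = 0⊕0⊕0⊕0⊕0⊕0⊕0⊕0⊕0⊕1⊕0⊕0⊕1⊕0⊕1⊕1 = 0
s16: b16⊕b17⊕b18⊕b19⊕b20⊕b21⊕b22⊕b23⊕b24⊕b25⊕b26⊕b27⊕b28⊕b29⊕b30⊕b31 = 1⊕1⊕1⊕0⊕0⊕1⊕0⊕1⊕0⊕1⊕0⊕0⊕1⊕0⊕1⊕1 = 1
Syndrome (s16...s1) = 10011 → position 19.

10011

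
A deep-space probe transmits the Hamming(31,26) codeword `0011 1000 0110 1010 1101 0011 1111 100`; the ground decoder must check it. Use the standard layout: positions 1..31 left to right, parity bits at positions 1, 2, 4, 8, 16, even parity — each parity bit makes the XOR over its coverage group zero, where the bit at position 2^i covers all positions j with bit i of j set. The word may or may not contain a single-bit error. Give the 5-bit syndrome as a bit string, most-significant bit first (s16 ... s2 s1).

00000

s1: b1⊕b3⊕b5⊕b7⊕b9⊕b11⊕b13⊕b15⊕b17⊕b19⊕b21⊕b23⊕b25⊕b27⊕b29⊕b31 = 0⊕1⊕1⊕0⊕0⊕1⊕1⊕1⊕1⊕0⊕0⊕1⊕1⊕1⊕1⊕0 = 0
s2: b2⊕b3⊕b6⊕b7⊕b10⊕b11⊕b14⊕b15⊕b18⊕b19⊕b22⊕b23⊕b26⊕b27⊕b30⊕b31 = 0⊕1⊕0⊕0⊕1⊕1⊕0⊕1⊕1⊕0⊕0⊕1⊕1⊕1⊕0⊕0 = 0
s4: b4⊕b5⊕b6⊕b7⊕b12⊕b13⊕b14⊕b15⊕b20⊕b21⊕b22⊕b23⊕b28⊕b29⊕b30⊕b31 = 1⊕1⊕0⊕0⊕0⊕1⊕0⊕1⊕1⊕0⊕0⊕1⊕1⊕1⊕0⊕0 = 0
s8: b8⊕b9⊕b10⊕b11⊕b12⊕b13⊕b14⊕b15⊕b24⊕b25⊕b26⊕b27⊕b28⊕b29⊕b30⊕b31 = 0⊕0⊕1⊕1⊕0⊕1⊕0⊕1⊕1⊕1⊕1⊕1⊕1⊕1⊕0⊕0 = 0
s16: b16⊕b17⊕b18⊕b19⊕b20⊕b21⊕b22⊕b23⊕b24⊕b25⊕b26⊕b27⊕b28⊕b29⊕b30⊕b31 = 0⊕1⊕1⊕0⊕1⊕0⊕0⊕1⊕1⊕1⊕1⊕1⊕1⊕1⊕0⊕0 = 0
Syndrome (s16...s1) = 00000 → position 0 (no error).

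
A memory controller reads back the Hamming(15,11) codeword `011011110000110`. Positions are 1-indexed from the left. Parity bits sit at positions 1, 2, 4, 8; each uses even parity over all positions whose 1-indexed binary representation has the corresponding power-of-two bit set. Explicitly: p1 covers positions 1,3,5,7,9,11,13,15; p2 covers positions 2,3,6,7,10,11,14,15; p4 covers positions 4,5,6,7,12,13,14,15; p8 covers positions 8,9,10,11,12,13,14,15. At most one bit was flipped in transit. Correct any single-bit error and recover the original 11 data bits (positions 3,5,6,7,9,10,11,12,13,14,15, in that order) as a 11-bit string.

11110000100

s1: b1⊕b3⊕b5⊕b7⊕b9⊕b11⊕b13⊕b15 = 0⊕1⊕1⊕1⊕0⊕0⊕1⊕0 = 0
s2: b2⊕b3⊕b6⊕b7⊕b10⊕b11⊕b14⊕b15 = 1⊕1⊕1⊕1⊕0⊕0⊕1⊕0 = 1
s4: b4⊕b5⊕b6⊕b7⊕b12⊕b13⊕b14⊕b15 = 0⊕1⊕1⊕1⊕0⊕1⊕1⊕0 = 1
s8: b8⊕b9⊕b10⊕b11⊕b12⊕b13⊕b14⊕b15 = 1⊕0⊕0⊕0⊕0⊕1⊕1⊕0 = 1
Syndrome (s8...s1) = 1110 → position 14.
Flip bit 14: corrected codeword = 011011110000100
Data bits at positions 3,5,6,7,9,10,11,12,13,14,15: 11110000100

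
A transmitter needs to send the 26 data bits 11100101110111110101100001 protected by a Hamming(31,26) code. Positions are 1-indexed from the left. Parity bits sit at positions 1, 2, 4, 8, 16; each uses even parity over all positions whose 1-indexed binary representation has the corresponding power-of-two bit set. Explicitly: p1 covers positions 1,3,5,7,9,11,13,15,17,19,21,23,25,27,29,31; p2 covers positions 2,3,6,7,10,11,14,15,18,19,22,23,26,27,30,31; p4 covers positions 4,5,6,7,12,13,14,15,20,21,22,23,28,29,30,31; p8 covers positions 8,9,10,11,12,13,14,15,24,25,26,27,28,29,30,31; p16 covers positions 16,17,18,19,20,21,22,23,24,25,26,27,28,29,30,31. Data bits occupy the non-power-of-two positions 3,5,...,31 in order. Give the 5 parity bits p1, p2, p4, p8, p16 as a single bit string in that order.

Place data bits at non-power-of-two positions: b3=1, b5=1, b6=1, b7=0, b9=0, b10=1, b11=0, b12=1, b13=1, b14=1, b15=0, b17=1, b18=1, b19=1, b20=1, b21=1, b22=0, b23=1, b24=0, b25=1, b26=1, b27=0, b28=0, b29=0, b30=0, b31=1.
p1 = XOR of data positions {3,5,7,9,11,13,15,17,19,21,23,25,27,29,31} = 1⊕1⊕0⊕0⊕0⊕1⊕0⊕1⊕1⊕1⊕1⊕1⊕0⊕0⊕1 = 1
p2 = XOR of data positions {3,6,7,10,11,14,15,18,19,22,23,26,27,30,31} = 1⊕1⊕0⊕1⊕0⊕1⊕0⊕1⊕1⊕0⊕1⊕1⊕0⊕0⊕1 = 1
p4 = XOR of data positions {5,6,7,12,13,14,15,20,21,22,23,28,29,30,31} = 1⊕1⊕0⊕1⊕1⊕1⊕0⊕1⊕1⊕0⊕1⊕0⊕0⊕0⊕1 = 1
p8 = XOR of data positions {9,10,11,12,13,14,15,24,25,26,27,28,29,30,31} = 0⊕1⊕0⊕1⊕1⊕1⊕0⊕0⊕1⊕1⊕0⊕0⊕0⊕0⊕1 = 1
p16 = XOR of data positions {17,18,19,20,21,22,23,24,25,26,27,28,29,30,31} = 1⊕1⊕1⊕1⊕1⊕0⊕1⊕0⊕1⊕1⊕0⊕0⊕0⊕0⊕1 = 1
Parity bits p1,p2,p4,p8,p16 = 11111

11111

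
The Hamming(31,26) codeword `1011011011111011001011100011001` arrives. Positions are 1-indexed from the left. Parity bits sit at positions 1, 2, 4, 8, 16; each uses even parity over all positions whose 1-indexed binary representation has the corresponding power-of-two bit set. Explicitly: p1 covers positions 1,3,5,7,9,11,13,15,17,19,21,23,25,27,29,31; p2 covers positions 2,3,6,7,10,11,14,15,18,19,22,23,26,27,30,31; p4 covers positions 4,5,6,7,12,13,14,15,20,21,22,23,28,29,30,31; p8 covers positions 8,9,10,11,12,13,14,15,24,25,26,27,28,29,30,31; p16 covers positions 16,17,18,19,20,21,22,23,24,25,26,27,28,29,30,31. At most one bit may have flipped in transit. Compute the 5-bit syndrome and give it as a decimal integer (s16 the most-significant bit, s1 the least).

14

s1: b1⊕b3⊕b5⊕b7⊕b9⊕b11⊕b13⊕b15⊕b17⊕b19⊕b21⊕b23⊕b25⊕b27⊕b29⊕b31 = 1⊕1⊕0⊕1⊕1⊕1⊕1⊕1⊕0⊕1⊕1⊕1⊕0⊕1⊕0⊕1 = 0
s2: b2⊕b3⊕b6⊕b7⊕b10⊕b11⊕b14⊕b15⊕b18⊕b19⊕b22⊕b23⊕b26⊕b27⊕b30⊕b31 = 0⊕1⊕1⊕1⊕1⊕1⊕0⊕1⊕0⊕1⊕1⊕1⊕0⊕1⊕0⊕1 = 1
s4: b4⊕b5⊕b6⊕b7⊕b12⊕b13⊕b14⊕b15⊕b20⊕b21⊕b22⊕b23⊕b28⊕b29⊕b30⊕b31 = 1⊕0⊕1⊕1⊕1⊕1⊕0⊕1⊕0⊕1⊕1⊕1⊕1⊕0⊕0⊕1 = 1
s8: b8⊕b9⊕b10⊕b11⊕b12⊕b13⊕b14⊕b15⊕b24⊕b25⊕b26⊕b27⊕b28⊕b29⊕b30⊕b31 = 0⊕1⊕1⊕1⊕1⊕1⊕0⊕1⊕0⊕0⊕0⊕1⊕1⊕0⊕0⊕1 = 1
s16: b16⊕b17⊕b18⊕b19⊕b20⊕b21⊕b22⊕b23⊕b24⊕b25⊕b26⊕b27⊕b28⊕b29⊕b30⊕b31 = 1⊕0⊕0⊕1⊕0⊕1⊕1⊕1⊕0⊕0⊕0⊕1⊕1⊕0⊕0⊕1 = 0
Syndrome (s16...s1) = 01110 → position 14.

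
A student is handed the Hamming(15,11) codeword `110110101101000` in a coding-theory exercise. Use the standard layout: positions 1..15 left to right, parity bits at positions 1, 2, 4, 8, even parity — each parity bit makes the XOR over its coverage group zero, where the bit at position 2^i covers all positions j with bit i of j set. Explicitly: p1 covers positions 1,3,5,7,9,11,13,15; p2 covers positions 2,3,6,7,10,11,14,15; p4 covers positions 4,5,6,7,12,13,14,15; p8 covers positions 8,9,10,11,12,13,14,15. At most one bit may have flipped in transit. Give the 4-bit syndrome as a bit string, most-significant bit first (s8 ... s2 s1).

s1: b1⊕b3⊕b5⊕b7⊕b9⊕b11⊕b13⊕b15 = 1⊕0⊕1⊕1⊕1⊕0⊕0⊕0 = 0
s2: b2⊕b3⊕b6⊕b7⊕b10⊕b11⊕b14⊕b15 = 1⊕0⊕0⊕1⊕1⊕0⊕0⊕0 = 1
s4: b4⊕b5⊕b6⊕b7⊕b12⊕b13⊕b14⊕b15 = 1⊕1⊕0⊕1⊕1⊕0⊕0⊕0 = 0
s8: b8⊕b9⊕b10⊕b11⊕b12⊕b13⊕b14⊕b15 = 0⊕1⊕1⊕0⊕1⊕0⊕0⊕0 = 1
Syndrome (s8...s1) = 1010 → position 10.

1010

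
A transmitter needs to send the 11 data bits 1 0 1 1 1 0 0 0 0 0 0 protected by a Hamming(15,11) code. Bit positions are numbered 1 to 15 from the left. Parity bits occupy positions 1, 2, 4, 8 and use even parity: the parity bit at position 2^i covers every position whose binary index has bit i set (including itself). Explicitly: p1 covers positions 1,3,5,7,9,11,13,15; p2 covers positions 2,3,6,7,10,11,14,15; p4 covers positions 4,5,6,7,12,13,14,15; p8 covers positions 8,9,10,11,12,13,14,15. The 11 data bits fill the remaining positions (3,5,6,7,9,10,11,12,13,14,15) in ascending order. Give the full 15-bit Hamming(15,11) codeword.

111001111000000

Place data bits at non-power-of-two positions: b3=1, b5=0, b6=1, b7=1, b9=1, b10=0, b11=0, b12=0, b13=0, b14=0, b15=0.
p1 = XOR of data positions {3,5,7,9,11,13,15} = 1⊕0⊕1⊕1⊕0⊕0⊕0 = 1
p2 = XOR of data positions {3,6,7,10,11,14,15} = 1⊕1⊕1⊕0⊕0⊕0⊕0 = 1
p4 = XOR of data positions {5,6,7,12,13,14,15} = 0⊕1⊕1⊕0⊕0⊕0⊕0 = 0
p8 = XOR of data positions {9,10,11,12,13,14,15} = 1⊕0⊕0⊕0⊕0⊕0⊕0 = 1
Codeword b1..b15 = 111001111000000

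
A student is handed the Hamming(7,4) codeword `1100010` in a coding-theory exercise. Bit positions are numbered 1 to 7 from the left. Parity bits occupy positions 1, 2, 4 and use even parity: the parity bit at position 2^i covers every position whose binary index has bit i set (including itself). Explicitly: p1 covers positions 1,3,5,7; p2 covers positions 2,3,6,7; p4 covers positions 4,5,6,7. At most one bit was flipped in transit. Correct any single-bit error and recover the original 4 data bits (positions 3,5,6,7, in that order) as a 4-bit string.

0110

s1: b1⊕b3⊕b5⊕b7 = 1⊕0⊕0⊕0 = 1
s2: b2⊕b3⊕b6⊕b7 = 1⊕0⊕1⊕0 = 0
s4: b4⊕b5⊕b6⊕b7 = 0⊕0⊕1⊕0 = 1
Syndrome (s4...s1) = 101 → position 5.
Flip bit 5: corrected codeword = 1100110
Data bits at positions 3,5,6,7: 0110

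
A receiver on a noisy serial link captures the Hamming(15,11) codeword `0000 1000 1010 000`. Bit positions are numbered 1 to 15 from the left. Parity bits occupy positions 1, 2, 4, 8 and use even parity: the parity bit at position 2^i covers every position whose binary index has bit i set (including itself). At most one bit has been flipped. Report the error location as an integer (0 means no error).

7

s1: b1⊕b3⊕b5⊕b7⊕b9⊕b11⊕b13⊕b15 = 0⊕0⊕1⊕0⊕1⊕1⊕0⊕0 = 1
s2: b2⊕b3⊕b6⊕b7⊕b10⊕b11⊕b14⊕b15 = 0⊕0⊕0⊕0⊕0⊕1⊕0⊕0 = 1
s4: b4⊕b5⊕b6⊕b7⊕b12⊕b13⊕b14⊕b15 = 0⊕1⊕0⊕0⊕0⊕0⊕0⊕0 = 1
s8: b8⊕b9⊕b10⊕b11⊕b12⊕b13⊕b14⊕b15 = 0⊕1⊕0⊕1⊕0⊕0⊕0⊕0 = 0
Syndrome (s8...s1) = 0111 → position 7.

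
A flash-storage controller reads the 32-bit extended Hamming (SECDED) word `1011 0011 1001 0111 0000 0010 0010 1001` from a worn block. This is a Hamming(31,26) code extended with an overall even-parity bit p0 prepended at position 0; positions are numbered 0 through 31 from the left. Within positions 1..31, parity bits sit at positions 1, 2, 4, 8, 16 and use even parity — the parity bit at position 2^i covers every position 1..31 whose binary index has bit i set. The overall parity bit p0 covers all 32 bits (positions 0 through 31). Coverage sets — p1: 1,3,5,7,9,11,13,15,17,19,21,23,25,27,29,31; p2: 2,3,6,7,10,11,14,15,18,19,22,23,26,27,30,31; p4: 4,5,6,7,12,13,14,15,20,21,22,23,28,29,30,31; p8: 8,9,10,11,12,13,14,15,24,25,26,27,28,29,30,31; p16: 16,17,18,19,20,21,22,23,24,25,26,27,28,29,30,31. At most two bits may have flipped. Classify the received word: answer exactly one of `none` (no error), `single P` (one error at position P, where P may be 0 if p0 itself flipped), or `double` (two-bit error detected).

s1: b1⊕b3⊕b5⊕b7⊕b9⊕b11⊕b13⊕b15⊕b17⊕b19⊕b21⊕b23⊕b25⊕b27⊕b29⊕b31 = 0⊕1⊕0⊕1⊕0⊕1⊕1⊕1⊕0⊕0⊕0⊕0⊕0⊕0⊕0⊕1 = 0
s2: b2⊕b3⊕b6⊕b7⊕b10⊕b11⊕b14⊕b15⊕b18⊕b19⊕b22⊕b23⊕b26⊕b27⊕b30⊕b31 = 1⊕1⊕1⊕1⊕0⊕1⊕1⊕1⊕0⊕0⊕1⊕0⊕1⊕0⊕0⊕1 = 0
s4: b4⊕b5⊕b6⊕b7⊕b12⊕b13⊕b14⊕b15⊕b20⊕b21⊕b22⊕b23⊕b28⊕b29⊕b30⊕b31 = 0⊕0⊕1⊕1⊕0⊕1⊕1⊕1⊕0⊕0⊕1⊕0⊕1⊕0⊕0⊕1 = 0
s8: b8⊕b9⊕b10⊕b11⊕b12⊕b13⊕b14⊕b15⊕b24⊕b25⊕b26⊕b27⊕b28⊕b29⊕b30⊕b31 = 1⊕0⊕0⊕1⊕0⊕1⊕1⊕1⊕0⊕0⊕1⊕0⊕1⊕0⊕0⊕1 = 0
s16: b16⊕b17⊕b18⊕b19⊕b20⊕b21⊕b22⊕b23⊕b24⊕b25⊕b26⊕b27⊕b28⊕b29⊕b30⊕b31 = 0⊕0⊕0⊕0⊕0⊕0⊕1⊕0⊕0⊕0⊕1⊕0⊕1⊕0⊕0⊕1 = 0
Syndrome (s16...s1) = 00000 → position 0 (no error).
Overall parity (XOR of all 32 bits, including p0): 1⊕0⊕1⊕1⊕0⊕0⊕1⊕1⊕1⊕0⊕0⊕1⊕0⊕1⊕1⊕1⊕0⊕0⊕0⊕0⊕0⊕0⊕1⊕0⊕0⊕0⊕1⊕0⊕1⊕0⊕0⊕1 = 0
Overall=0, syndrome position=0 → no error.

none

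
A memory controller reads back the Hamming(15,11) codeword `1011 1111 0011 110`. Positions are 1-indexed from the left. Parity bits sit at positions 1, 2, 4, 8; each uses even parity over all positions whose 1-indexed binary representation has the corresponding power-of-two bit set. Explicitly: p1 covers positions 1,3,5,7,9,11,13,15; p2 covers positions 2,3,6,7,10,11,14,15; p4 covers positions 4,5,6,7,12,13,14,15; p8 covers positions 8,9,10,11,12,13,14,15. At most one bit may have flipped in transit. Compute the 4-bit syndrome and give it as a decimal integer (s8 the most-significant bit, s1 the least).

14

s1: b1⊕b3⊕b5⊕b7⊕b9⊕b11⊕b13⊕b15 = 1⊕1⊕1⊕1⊕0⊕1⊕1⊕0 = 0
s2: b2⊕b3⊕b6⊕b7⊕b10⊕b11⊕b14⊕b15 = 0⊕1⊕1⊕1⊕0⊕1⊕1⊕0 = 1
s4: b4⊕b5⊕b6⊕b7⊕b12⊕b13⊕b14⊕b15 = 1⊕1⊕1⊕1⊕1⊕1⊕1⊕0 = 1
s8: b8⊕b9⊕b10⊕b11⊕b12⊕b13⊕b14⊕b15 = 1⊕0⊕0⊕1⊕1⊕1⊕1⊕0 = 1
Syndrome (s8...s1) = 1110 → position 14.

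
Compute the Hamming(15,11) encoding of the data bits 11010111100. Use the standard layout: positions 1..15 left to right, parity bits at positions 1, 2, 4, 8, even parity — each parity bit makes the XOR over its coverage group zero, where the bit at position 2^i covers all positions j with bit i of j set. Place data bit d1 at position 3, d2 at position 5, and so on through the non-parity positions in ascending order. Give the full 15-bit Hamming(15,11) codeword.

101010100111100

Place data bits at non-power-of-two positions: b3=1, b5=1, b6=0, b7=1, b9=0, b10=1, b11=1, b12=1, b13=1, b14=0, b15=0.
p1 = XOR of data positions {3,5,7,9,11,13,15} = 1⊕1⊕1⊕0⊕1⊕1⊕0 = 1
p2 = XOR of data positions {3,6,7,10,11,14,15} = 1⊕0⊕1⊕1⊕1⊕0⊕0 = 0
p4 = XOR of data positions {5,6,7,12,13,14,15} = 1⊕0⊕1⊕1⊕1⊕0⊕0 = 0
p8 = XOR of data positions {9,10,11,12,13,14,15} = 0⊕1⊕1⊕1⊕1⊕0⊕0 = 0
Codeword b1..b15 = 101010100111100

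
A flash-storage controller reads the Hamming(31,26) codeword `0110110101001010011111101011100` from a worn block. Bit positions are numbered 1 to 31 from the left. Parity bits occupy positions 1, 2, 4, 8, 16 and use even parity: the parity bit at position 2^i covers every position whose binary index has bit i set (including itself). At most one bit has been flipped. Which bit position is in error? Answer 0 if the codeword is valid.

0

s1: b1⊕b3⊕b5⊕b7⊕b9⊕b11⊕b13⊕b15⊕b17⊕b19⊕b21⊕b23⊕b25⊕b27⊕b29⊕b31 = 0⊕1⊕1⊕0⊕0⊕0⊕1⊕1⊕0⊕1⊕1⊕1⊕1⊕1⊕1⊕0 = 0
s2: b2⊕b3⊕b6⊕b7⊕b10⊕b11⊕b14⊕b15⊕b18⊕b19⊕b22⊕b23⊕b26⊕b27⊕b30⊕b31 = 1⊕1⊕1⊕0⊕1⊕0⊕0⊕1⊕1⊕1⊕1⊕1⊕0⊕1⊕0⊕0 = 0
s4: b4⊕b5⊕b6⊕b7⊕b12⊕b13⊕b14⊕b15⊕b20⊕b21⊕b22⊕b23⊕b28⊕b29⊕b30⊕b31 = 0⊕1⊕1⊕0⊕0⊕1⊕0⊕1⊕1⊕1⊕1⊕1⊕1⊕1⊕0⊕0 = 0
s8: b8⊕b9⊕b10⊕b11⊕b12⊕b13⊕b14⊕b15⊕b24⊕b25⊕b26⊕b27⊕b28⊕b29⊕b30⊕b31 = 1⊕0⊕1⊕0⊕0⊕1⊕0⊕1⊕0⊕1⊕0⊕1⊕1⊕1⊕0⊕0 = 0
s16: b16⊕b17⊕b18⊕b19⊕b20⊕b21⊕b22⊕b23⊕b24⊕b25⊕b26⊕b27⊕b28⊕b29⊕b30⊕b31 = 0⊕0⊕1⊕1⊕1⊕1⊕1⊕1⊕0⊕1⊕0⊕1⊕1⊕1⊕0⊕0 = 0
Syndrome (s16...s1) = 00000 → position 0 (no error).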